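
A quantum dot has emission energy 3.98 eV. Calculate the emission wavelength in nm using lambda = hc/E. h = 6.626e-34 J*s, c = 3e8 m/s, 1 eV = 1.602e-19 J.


Convert energy: E = 3.98 eV = 3.98 * 1.602e-19 = 6.37596e-19 J
lambda = h*c / E = 6.626e-34 * 3e8 / 6.37596e-19
lambda = 3.11765e-07 m = 311.8 nm

311.8


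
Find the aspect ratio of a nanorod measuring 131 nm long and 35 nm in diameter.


Aspect ratio AR = length / diameter
AR = 131 / 35
AR = 3.74

3.74


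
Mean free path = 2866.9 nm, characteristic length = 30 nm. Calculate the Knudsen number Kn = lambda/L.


Knudsen number Kn = lambda / L
Kn = 2866.9 / 30
Kn = 95.5633

95.5633


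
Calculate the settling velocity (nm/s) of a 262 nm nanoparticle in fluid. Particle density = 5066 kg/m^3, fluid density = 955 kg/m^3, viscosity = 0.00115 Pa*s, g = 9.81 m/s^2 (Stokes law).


Radius R = 262/2 nm = 1.31e-07 m
Density difference = 5066 - 955 = 4111 kg/m^3
v = 2 * R^2 * (rho_p - rho_f) * g / (9 * eta)
v = 2 * (1.31e-07)^2 * 4111 * 9.81 / (9 * 0.00115)
v = 1.33736e-07 m/s = 133.7361 nm/s

133.7361


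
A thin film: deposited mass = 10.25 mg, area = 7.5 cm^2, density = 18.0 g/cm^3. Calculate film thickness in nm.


Convert: m = 10.25 mg = 1.0250e-05 kg, A = 7.5 cm^2 = 7.5000e-04 m^2, rho = 18.0 g/cm^3 = 18000 kg/m^3
t = m / (A * rho)
t = 1.0250e-05 / (7.5000e-04 * 18000)
t = 7.5926e-07 m = 759.3 nm

759.3


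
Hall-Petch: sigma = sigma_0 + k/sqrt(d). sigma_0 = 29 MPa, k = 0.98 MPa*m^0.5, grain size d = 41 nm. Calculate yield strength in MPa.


d = 41 nm = 4.1e-08 m
sqrt(d) = 0.0002024846
Hall-Petch contribution = k / sqrt(d) = 0.98 / 0.0002024846 = 4839.9 MPa
sigma = sigma_0 + k/sqrt(d) = 29 + 4839.9 = 4868.9 MPa

4868.9


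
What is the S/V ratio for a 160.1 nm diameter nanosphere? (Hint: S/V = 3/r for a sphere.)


Radius r = 160.1/2 = 80.05 nm
S/V = 3 / r = 3 / 80.05
S/V = 0.0375 nm^-1

0.0375


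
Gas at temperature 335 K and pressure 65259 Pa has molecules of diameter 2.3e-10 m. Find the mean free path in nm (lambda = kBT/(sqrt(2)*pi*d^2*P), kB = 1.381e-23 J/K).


Mean free path: lambda = kB*T / (sqrt(2) * pi * d^2 * P)
lambda = 1.381e-23 * 335 / (sqrt(2) * pi * (2.3e-10)^2 * 65259)
lambda = 3.01632e-07 m
lambda = 301.63 nm

301.63


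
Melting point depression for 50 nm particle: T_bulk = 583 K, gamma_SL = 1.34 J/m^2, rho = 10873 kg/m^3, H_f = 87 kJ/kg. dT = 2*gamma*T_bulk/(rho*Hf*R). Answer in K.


Radius R = 50/2 = 25 nm = 2.5e-08 m
Convert H_f = 87 kJ/kg = 87000 J/kg
dT = 2 * gamma_SL * T_bulk / (rho * H_f * R)
dT = 2 * 1.34 * 583 / (10873 * 87000 * 2.5e-08)
dT = 66.1 K

66.1


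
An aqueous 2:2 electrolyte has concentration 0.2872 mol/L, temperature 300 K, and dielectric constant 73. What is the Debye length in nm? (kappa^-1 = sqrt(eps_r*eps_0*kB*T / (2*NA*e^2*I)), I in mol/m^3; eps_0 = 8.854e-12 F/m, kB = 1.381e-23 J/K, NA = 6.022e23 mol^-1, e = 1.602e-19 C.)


Ionic strength I = 0.2872 * 2^2 * 1000 = 1148.8 mol/m^3
kappa^-1 = sqrt(73 * 8.854e-12 * 1.381e-23 * 300 / (2 * 6.022e23 * (1.602e-19)^2 * 1148.8))
kappa^-1 = 0.275 nm

0.275


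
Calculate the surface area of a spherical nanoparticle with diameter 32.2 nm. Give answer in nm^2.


Radius r = 32.2/2 = 16.1 nm
Surface area SA = 4 * pi * r^2
SA = 4 * pi * (16.1)^2
SA = 3257.33 nm^2

3257.33


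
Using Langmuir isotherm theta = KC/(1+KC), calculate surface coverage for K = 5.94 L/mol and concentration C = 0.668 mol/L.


Langmuir isotherm: theta = K*C / (1 + K*C)
K*C = 5.94 * 0.668 = 3.96792
theta = 3.96792 / (1 + 3.96792) = 3.96792 / 4.96792
theta = 0.7987

0.7987


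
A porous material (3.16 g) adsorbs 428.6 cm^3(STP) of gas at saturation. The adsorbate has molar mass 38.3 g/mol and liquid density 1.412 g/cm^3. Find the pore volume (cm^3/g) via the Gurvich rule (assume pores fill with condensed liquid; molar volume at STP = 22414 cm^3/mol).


Moles adsorbed n = V_ads / 22414 = 428.6 / 22414 = 1.912198e-02 mol
Liquid volume V_liq = n * M / rho_liq = 1.912198e-02 * 38.3 / 1.412 = 0.51868 cm^3
Specific pore volume V_pore = V_liq / m_sample = 0.51868 / 3.16
V_pore = 0.1641 cm^3/g

0.1641


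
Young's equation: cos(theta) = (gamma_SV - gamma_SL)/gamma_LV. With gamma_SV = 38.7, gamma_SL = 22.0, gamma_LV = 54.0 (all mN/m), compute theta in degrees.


cos(theta) = (gamma_SV - gamma_SL) / gamma_LV
cos(theta) = (38.7 - 22.0) / 54.0
cos(theta) = 0.309259
theta = arccos(0.309259) = 71.99 degrees

71.99


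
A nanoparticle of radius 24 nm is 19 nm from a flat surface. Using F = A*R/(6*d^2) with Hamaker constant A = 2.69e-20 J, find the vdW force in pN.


Convert to SI: R = 24 nm = 2.4e-08 m, d = 19 nm = 1.9e-08 m
F = A * R / (6 * d^2)
F = 2.69e-20 * 2.4e-08 / (6 * (1.9e-08)^2)
F = 2.98061e-13 N = 0.298 pN

0.298


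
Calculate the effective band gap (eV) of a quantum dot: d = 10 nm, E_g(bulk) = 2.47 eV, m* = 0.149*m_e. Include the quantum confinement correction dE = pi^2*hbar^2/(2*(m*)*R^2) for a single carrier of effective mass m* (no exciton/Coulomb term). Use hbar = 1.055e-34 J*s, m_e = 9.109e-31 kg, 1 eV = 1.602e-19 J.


Radius R = 10/2 nm = 5e-09 m
Confinement energy dE = pi^2 * hbar^2 / (2 * m_eff * m_e * R^2)
dE = pi^2 * (1.055e-34)^2 / (2 * 0.149 * 9.109e-31 * (5e-09)^2) J, divided by 1.602e-19 J/eV
dE = 0.101 eV
Total band gap = E_g(bulk) + dE = 2.47 + 0.101 = 2.571 eV

2.571


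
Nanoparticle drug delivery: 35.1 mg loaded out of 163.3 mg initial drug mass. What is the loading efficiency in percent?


Drug loading efficiency = (drug loaded / drug initial) * 100
DLE = 35.1 / 163.3 * 100
DLE = 0.2149 * 100
DLE = 21.49%

21.49


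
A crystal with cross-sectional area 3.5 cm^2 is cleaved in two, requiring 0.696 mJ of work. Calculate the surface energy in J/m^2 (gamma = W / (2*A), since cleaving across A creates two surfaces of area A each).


Convert: A = 3.5 cm^2 = 0.00035 m^2, W = 0.696 mJ = 0.000696 J
Cleaving exposes two faces of area A, so total new surface = 2*A and gamma = W / (2*A)
gamma = 0.000696 / (2 * 0.00035)
gamma = 0.994 J/m^2

0.994


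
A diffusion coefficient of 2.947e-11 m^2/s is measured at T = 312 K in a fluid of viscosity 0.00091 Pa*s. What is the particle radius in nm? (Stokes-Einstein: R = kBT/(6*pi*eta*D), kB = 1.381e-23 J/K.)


Stokes-Einstein: R = kB*T / (6*pi*eta*D)
R = 1.381e-23 * 312 / (6 * pi * 0.00091 * 2.947e-11)
R = 8.52365e-09 m = 8.52 nm

8.52


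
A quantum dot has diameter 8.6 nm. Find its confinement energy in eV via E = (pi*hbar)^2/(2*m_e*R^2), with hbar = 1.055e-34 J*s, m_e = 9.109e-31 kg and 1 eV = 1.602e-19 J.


Radius R = 8.6/2 = 4.3 nm = 4.3e-09 m
E = (pi * 1.055e-34)^2 / (2 * 9.109e-31 * (4.3e-09)^2)
E(J) = 3.26112e-21
E = E(J) / 1.602e-19 = 0.0204 eV

0.0204


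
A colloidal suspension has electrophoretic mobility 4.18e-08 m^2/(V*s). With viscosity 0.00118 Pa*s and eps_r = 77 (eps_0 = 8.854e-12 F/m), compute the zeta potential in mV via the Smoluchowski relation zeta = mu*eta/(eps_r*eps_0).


Smoluchowski equation: zeta = mu * eta / (eps_r * eps_0)
zeta = 4.18e-08 * 0.00118 / (77 * 8.854e-12)
zeta = 0.072348 V = 72.35 mV

72.35


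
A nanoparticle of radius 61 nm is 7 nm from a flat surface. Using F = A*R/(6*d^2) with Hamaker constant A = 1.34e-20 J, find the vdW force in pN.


Convert to SI: R = 61 nm = 6.1e-08 m, d = 7 nm = 7e-09 m
F = A * R / (6 * d^2)
F = 1.34e-20 * 6.1e-08 / (6 * (7e-09)^2)
F = 2.78027e-12 N = 2.78 pN

2.78


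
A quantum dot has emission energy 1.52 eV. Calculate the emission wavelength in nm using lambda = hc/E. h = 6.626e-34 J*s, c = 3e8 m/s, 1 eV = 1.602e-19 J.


Convert energy: E = 1.52 eV = 1.52 * 1.602e-19 = 2.43504e-19 J
lambda = h*c / E = 6.626e-34 * 3e8 / 2.43504e-19
lambda = 8.16332e-07 m = 816.3 nm

816.3


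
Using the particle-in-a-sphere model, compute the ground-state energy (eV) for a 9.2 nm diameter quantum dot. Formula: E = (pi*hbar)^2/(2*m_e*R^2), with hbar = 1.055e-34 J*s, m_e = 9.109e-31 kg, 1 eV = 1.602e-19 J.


Radius R = 9.2/2 = 4.6 nm = 4.6e-09 m
E = (pi * 1.055e-34)^2 / (2 * 9.109e-31 * (4.6e-09)^2)
E(J) = 2.84963e-21
E = E(J) / 1.602e-19 = 0.0178 eV

0.0178


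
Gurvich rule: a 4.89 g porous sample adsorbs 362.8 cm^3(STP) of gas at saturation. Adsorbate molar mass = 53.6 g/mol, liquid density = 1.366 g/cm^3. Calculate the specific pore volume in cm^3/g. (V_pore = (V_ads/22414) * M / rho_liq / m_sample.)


Moles adsorbed n = V_ads / 22414 = 362.8 / 22414 = 1.618631e-02 mol
Liquid volume V_liq = n * M / rho_liq = 1.618631e-02 * 53.6 / 1.366 = 0.63513 cm^3
Specific pore volume V_pore = V_liq / m_sample = 0.63513 / 4.89
V_pore = 0.1299 cm^3/g

0.1299


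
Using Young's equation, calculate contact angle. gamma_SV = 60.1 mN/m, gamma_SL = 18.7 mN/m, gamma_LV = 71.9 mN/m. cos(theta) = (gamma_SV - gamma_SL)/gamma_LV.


cos(theta) = (gamma_SV - gamma_SL) / gamma_LV
cos(theta) = (60.1 - 18.7) / 71.9
cos(theta) = 0.5758
theta = arccos(0.5758) = 54.84 degrees

54.84


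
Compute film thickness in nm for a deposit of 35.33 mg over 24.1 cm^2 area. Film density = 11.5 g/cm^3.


Convert: m = 35.33 mg = 3.5330e-05 kg, A = 24.1 cm^2 = 2.4100e-03 m^2, rho = 11.5 g/cm^3 = 11500 kg/m^3
t = m / (A * rho)
t = 3.5330e-05 / (2.4100e-03 * 11500)
t = 1.2748e-06 m = 1274.8 nm

1274.8


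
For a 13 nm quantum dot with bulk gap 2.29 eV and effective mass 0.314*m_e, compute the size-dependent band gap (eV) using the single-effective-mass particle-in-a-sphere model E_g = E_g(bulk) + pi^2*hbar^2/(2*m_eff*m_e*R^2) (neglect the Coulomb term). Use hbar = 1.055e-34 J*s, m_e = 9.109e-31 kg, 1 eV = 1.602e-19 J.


Radius R = 13/2 nm = 6.5e-09 m
Confinement energy dE = pi^2 * hbar^2 / (2 * m_eff * m_e * R^2)
dE = pi^2 * (1.055e-34)^2 / (2 * 0.314 * 9.109e-31 * (6.5e-09)^2) J, divided by 1.602e-19 J/eV
dE = 0.0284 eV
Total band gap = E_g(bulk) + dE = 2.29 + 0.0284 = 2.3184 eV

2.3184


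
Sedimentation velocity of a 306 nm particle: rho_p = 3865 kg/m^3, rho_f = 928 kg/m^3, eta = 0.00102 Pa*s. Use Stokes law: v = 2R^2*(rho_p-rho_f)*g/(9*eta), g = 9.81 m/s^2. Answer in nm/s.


Radius R = 306/2 nm = 1.53e-07 m
Density difference = 3865 - 928 = 2937 kg/m^3
v = 2 * R^2 * (rho_p - rho_f) * g / (9 * eta)
v = 2 * (1.53e-07)^2 * 2937 * 9.81 / (9 * 0.00102)
v = 1.46941e-07 m/s = 146.941 nm/s

146.941


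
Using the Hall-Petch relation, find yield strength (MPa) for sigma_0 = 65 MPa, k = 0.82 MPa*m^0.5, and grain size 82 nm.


d = 82 nm = 8.2e-08 m
sqrt(d) = 0.0002863564
Hall-Petch contribution = k / sqrt(d) = 0.82 / 0.0002863564 = 2863.6 MPa
sigma = sigma_0 + k/sqrt(d) = 65 + 2863.6 = 2928.6 MPa

2928.6


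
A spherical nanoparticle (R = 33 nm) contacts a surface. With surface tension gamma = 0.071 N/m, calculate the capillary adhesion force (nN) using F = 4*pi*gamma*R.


Convert radius: R = 33 nm = 3.3e-08 m
F = 4 * pi * gamma * R
F = 4 * pi * 0.071 * 3.3e-08
F = 2.9443e-08 N = 29.443 nN

29.443


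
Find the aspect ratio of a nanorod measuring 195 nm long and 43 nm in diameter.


Aspect ratio AR = length / diameter
AR = 195 / 43
AR = 4.53

4.53


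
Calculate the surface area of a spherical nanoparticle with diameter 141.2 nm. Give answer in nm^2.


Radius r = 141.2/2 = 70.6 nm
Surface area SA = 4 * pi * r^2
SA = 4 * pi * (70.6)^2
SA = 62635.32 nm^2

62635.32


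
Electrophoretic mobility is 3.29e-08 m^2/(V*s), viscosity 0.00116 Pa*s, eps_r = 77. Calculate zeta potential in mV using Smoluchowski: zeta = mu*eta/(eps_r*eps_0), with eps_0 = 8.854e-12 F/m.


Smoluchowski equation: zeta = mu * eta / (eps_r * eps_0)
zeta = 3.29e-08 * 0.00116 / (77 * 8.854e-12)
zeta = 0.055979 V = 55.98 mV

55.98


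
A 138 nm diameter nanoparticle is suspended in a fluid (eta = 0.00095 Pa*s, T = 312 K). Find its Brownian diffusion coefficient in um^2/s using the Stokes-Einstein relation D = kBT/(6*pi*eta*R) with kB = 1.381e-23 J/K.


Radius R = 138/2 = 69 nm = 6.9e-08 m
D = kB*T / (6*pi*eta*R)
D = 1.381e-23 * 312 / (6 * pi * 0.00095 * 6.9e-08)
D = 3.48718e-12 m^2/s = 3.487 um^2/s

3.487


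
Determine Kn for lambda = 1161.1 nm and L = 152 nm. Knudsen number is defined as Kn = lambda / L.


Knudsen number Kn = lambda / L
Kn = 1161.1 / 152
Kn = 7.6388

7.6388


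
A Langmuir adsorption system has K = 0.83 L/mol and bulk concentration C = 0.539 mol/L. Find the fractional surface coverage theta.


Langmuir isotherm: theta = K*C / (1 + K*C)
K*C = 0.83 * 0.539 = 0.44737
theta = 0.44737 / (1 + 0.44737) = 0.44737 / 1.44737
theta = 0.3091

0.3091


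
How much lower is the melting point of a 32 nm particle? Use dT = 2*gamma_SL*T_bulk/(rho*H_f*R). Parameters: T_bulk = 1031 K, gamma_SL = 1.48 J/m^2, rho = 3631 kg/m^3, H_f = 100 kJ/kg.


Radius R = 32/2 = 16 nm = 1.6e-08 m
Convert H_f = 100 kJ/kg = 100000 J/kg
dT = 2 * gamma_SL * T_bulk / (rho * H_f * R)
dT = 2 * 1.48 * 1031 / (3631 * 100000 * 1.6e-08)
dT = 525.3 K

525.3


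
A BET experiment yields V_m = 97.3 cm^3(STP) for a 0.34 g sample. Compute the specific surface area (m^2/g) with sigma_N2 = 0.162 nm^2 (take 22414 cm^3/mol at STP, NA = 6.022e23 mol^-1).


Number of moles in monolayer = V_m / 22414 = 97.3 / 22414 = 0.00434104
Number of molecules = moles * NA = 0.00434104 * 6.022e23
SA = molecules * sigma / mass
SA = (97.3 / 22414) * 6.022e23 * 0.162e-18 / 0.34
SA = 1245.6 m^2/g

1245.6


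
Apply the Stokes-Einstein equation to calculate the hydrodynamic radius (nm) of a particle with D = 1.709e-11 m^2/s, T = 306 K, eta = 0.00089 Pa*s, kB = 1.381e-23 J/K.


Stokes-Einstein: R = kB*T / (6*pi*eta*D)
R = 1.381e-23 * 306 / (6 * pi * 0.00089 * 1.709e-11)
R = 1.47395e-08 m = 14.74 nm

14.74


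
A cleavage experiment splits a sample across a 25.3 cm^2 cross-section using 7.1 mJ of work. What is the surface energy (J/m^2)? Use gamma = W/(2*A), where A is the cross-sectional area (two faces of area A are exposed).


Convert: A = 25.3 cm^2 = 0.00253 m^2, W = 7.1 mJ = 0.0071 J
Cleaving exposes two faces of area A, so total new surface = 2*A and gamma = W / (2*A)
gamma = 0.0071 / (2 * 0.00253)
gamma = 1.403 J/m^2

1.403


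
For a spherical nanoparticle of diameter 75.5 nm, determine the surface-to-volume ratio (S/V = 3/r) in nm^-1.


Radius r = 75.5/2 = 37.75 nm
S/V = 3 / r = 3 / 37.75
S/V = 0.0795 nm^-1

0.0795


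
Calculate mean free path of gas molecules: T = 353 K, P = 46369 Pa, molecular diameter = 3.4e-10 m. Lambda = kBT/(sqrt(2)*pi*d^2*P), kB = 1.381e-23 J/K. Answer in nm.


Mean free path: lambda = kB*T / (sqrt(2) * pi * d^2 * P)
lambda = 1.381e-23 * 353 / (sqrt(2) * pi * (3.4e-10)^2 * 46369)
lambda = 2.047e-07 m
lambda = 204.7 nm

204.7


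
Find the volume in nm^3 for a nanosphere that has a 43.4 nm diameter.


Radius r = 43.4/2 = 21.7 nm
Volume V = (4/3) * pi * r^3
V = (4/3) * pi * (21.7)^3
V = 42802.37 nm^3

42802.37


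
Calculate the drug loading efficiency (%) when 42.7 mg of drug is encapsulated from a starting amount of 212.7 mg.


Drug loading efficiency = (drug loaded / drug initial) * 100
DLE = 42.7 / 212.7 * 100
DLE = 0.2008 * 100
DLE = 20.08%

20.08


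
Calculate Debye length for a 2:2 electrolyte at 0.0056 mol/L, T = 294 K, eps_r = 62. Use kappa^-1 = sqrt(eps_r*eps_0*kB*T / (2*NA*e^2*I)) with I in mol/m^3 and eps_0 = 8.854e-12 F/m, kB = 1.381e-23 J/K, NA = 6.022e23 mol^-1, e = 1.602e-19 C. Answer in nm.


Ionic strength I = 0.0056 * 2^2 * 1000 = 22.4 mol/m^3
kappa^-1 = sqrt(62 * 8.854e-12 * 1.381e-23 * 294 / (2 * 6.022e23 * (1.602e-19)^2 * 22.4))
kappa^-1 = 1.794 nm

1.794


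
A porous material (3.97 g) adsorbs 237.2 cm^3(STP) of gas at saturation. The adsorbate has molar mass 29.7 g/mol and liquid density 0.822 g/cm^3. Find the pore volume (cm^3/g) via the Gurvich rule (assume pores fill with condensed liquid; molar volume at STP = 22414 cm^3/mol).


Moles adsorbed n = V_ads / 22414 = 237.2 / 22414 = 1.058267e-02 mol
Liquid volume V_liq = n * M / rho_liq = 1.058267e-02 * 29.7 / 0.822 = 0.38237 cm^3
Specific pore volume V_pore = V_liq / m_sample = 0.38237 / 3.97
V_pore = 0.0963 cm^3/g

0.0963


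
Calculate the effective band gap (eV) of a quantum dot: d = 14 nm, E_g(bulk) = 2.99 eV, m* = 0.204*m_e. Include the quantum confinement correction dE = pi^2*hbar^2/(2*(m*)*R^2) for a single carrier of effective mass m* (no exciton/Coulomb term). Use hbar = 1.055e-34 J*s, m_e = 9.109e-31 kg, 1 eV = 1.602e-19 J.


Radius R = 14/2 nm = 7e-09 m
Confinement energy dE = pi^2 * hbar^2 / (2 * m_eff * m_e * R^2)
dE = pi^2 * (1.055e-34)^2 / (2 * 0.204 * 9.109e-31 * (7e-09)^2) J, divided by 1.602e-19 J/eV
dE = 0.0377 eV
Total band gap = E_g(bulk) + dE = 2.99 + 0.0377 = 3.0277 eV

3.0277


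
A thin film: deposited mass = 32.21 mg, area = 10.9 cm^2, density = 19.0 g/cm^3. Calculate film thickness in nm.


Convert: m = 32.21 mg = 3.2210e-05 kg, A = 10.9 cm^2 = 1.0900e-03 m^2, rho = 19.0 g/cm^3 = 19000 kg/m^3
t = m / (A * rho)
t = 3.2210e-05 / (1.0900e-03 * 19000)
t = 1.5553e-06 m = 1555.3 nm

1555.3


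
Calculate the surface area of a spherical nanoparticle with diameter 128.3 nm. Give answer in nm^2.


Radius r = 128.3/2 = 64.15 nm
Surface area SA = 4 * pi * r^2
SA = 4 * pi * (64.15)^2
SA = 51713.41 nm^2

51713.41


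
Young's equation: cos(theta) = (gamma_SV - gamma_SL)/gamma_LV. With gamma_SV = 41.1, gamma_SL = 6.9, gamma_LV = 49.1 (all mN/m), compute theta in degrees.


cos(theta) = (gamma_SV - gamma_SL) / gamma_LV
cos(theta) = (41.1 - 6.9) / 49.1
cos(theta) = 0.696538
theta = arccos(0.696538) = 45.85 degrees

45.85


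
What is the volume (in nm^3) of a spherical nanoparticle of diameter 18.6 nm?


Radius r = 18.6/2 = 9.3 nm
Volume V = (4/3) * pi * r^3
V = (4/3) * pi * (9.3)^3
V = 3369.28 nm^3

3369.28


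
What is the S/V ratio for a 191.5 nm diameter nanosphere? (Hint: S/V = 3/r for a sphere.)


Radius r = 191.5/2 = 95.75 nm
S/V = 3 / r = 3 / 95.75
S/V = 0.0313 nm^-1

0.0313


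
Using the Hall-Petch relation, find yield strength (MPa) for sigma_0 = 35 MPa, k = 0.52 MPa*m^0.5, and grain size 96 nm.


d = 96 nm = 9.6e-08 m
sqrt(d) = 0.0003098387
Hall-Petch contribution = k / sqrt(d) = 0.52 / 0.0003098387 = 1678.3 MPa
sigma = sigma_0 + k/sqrt(d) = 35 + 1678.3 = 1713.3 MPa

1713.3


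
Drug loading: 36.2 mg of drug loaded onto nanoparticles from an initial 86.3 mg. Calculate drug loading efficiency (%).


Drug loading efficiency = (drug loaded / drug initial) * 100
DLE = 36.2 / 86.3 * 100
DLE = 0.4195 * 100
DLE = 41.95%

41.95


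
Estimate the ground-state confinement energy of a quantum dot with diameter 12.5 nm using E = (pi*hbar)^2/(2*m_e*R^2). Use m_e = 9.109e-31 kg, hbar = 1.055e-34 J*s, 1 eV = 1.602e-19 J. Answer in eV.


Radius R = 12.5/2 = 6.25 nm = 6.25e-09 m
E = (pi * 1.055e-34)^2 / (2 * 9.109e-31 * (6.25e-09)^2)
E(J) = 1.54363e-21
E = E(J) / 1.602e-19 = 0.0096 eV

0.0096


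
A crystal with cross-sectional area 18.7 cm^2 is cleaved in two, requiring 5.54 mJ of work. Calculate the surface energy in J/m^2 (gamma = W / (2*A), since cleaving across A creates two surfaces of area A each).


Convert: A = 18.7 cm^2 = 0.00187 m^2, W = 5.54 mJ = 0.00554 J
Cleaving exposes two faces of area A, so total new surface = 2*A and gamma = W / (2*A)
gamma = 0.00554 / (2 * 0.00187)
gamma = 1.481 J/m^2

1.481


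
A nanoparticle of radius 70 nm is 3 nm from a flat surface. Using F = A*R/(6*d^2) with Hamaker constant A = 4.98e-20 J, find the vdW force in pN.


Convert to SI: R = 70 nm = 7e-08 m, d = 3 nm = 3e-09 m
F = A * R / (6 * d^2)
F = 4.98e-20 * 7e-08 / (6 * (3e-09)^2)
F = 6.45556e-11 N = 64.556 pN

64.556


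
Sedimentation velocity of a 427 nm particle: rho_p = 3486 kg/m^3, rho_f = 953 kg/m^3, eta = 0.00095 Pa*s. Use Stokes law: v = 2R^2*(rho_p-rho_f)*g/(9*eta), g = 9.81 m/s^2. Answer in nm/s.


Radius R = 427/2 nm = 2.135e-07 m
Density difference = 3486 - 953 = 2533 kg/m^3
v = 2 * R^2 * (rho_p - rho_f) * g / (9 * eta)
v = 2 * (2.135e-07)^2 * 2533 * 9.81 / (9 * 0.00095)
v = 2.6495e-07 m/s = 264.9499 nm/s

264.9499


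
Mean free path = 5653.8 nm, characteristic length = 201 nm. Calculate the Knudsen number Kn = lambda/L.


Knudsen number Kn = lambda / L
Kn = 5653.8 / 201
Kn = 28.1284

28.1284


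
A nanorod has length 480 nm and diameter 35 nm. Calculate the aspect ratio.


Aspect ratio AR = length / diameter
AR = 480 / 35
AR = 13.71

13.71


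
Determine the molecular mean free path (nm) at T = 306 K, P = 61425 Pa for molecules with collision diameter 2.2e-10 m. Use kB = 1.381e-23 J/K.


Mean free path: lambda = kB*T / (sqrt(2) * pi * d^2 * P)
lambda = 1.381e-23 * 306 / (sqrt(2) * pi * (2.2e-10)^2 * 61425)
lambda = 3.19933e-07 m
lambda = 319.93 nm

319.93


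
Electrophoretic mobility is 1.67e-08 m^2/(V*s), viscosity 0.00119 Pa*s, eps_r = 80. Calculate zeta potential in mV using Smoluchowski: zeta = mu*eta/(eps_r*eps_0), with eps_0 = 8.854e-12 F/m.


Smoluchowski equation: zeta = mu * eta / (eps_r * eps_0)
zeta = 1.67e-08 * 0.00119 / (80 * 8.854e-12)
zeta = 0.028057 V = 28.06 mV

28.06


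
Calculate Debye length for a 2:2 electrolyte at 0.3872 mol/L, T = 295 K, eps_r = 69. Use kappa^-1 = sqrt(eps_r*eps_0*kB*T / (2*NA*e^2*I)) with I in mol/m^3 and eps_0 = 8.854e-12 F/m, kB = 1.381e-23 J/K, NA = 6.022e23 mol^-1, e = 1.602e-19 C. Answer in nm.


Ionic strength I = 0.3872 * 2^2 * 1000 = 1548.8 mol/m^3
kappa^-1 = sqrt(69 * 8.854e-12 * 1.381e-23 * 295 / (2 * 6.022e23 * (1.602e-19)^2 * 1548.8))
kappa^-1 = 0.228 nm

0.228


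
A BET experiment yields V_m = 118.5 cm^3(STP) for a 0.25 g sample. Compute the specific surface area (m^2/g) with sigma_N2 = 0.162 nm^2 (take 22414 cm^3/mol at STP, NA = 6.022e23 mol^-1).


Number of moles in monolayer = V_m / 22414 = 118.5 / 22414 = 0.00528687
Number of molecules = moles * NA = 0.00528687 * 6.022e23
SA = molecules * sigma / mass
SA = (118.5 / 22414) * 6.022e23 * 0.162e-18 / 0.25
SA = 2063.1 m^2/g

2063.1


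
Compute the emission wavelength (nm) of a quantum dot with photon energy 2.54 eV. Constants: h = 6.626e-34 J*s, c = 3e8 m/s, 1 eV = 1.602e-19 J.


Convert energy: E = 2.54 eV = 2.54 * 1.602e-19 = 4.06908e-19 J
lambda = h*c / E = 6.626e-34 * 3e8 / 4.06908e-19
lambda = 4.88513e-07 m = 488.5 nm

488.5


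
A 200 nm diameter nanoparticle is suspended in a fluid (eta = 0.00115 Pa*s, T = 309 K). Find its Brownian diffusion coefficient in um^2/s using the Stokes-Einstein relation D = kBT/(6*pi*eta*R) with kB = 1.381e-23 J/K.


Radius R = 200/2 = 100 nm = 1e-07 m
D = kB*T / (6*pi*eta*R)
D = 1.381e-23 * 309 / (6 * pi * 0.00115 * 1e-07)
D = 1.96858e-12 m^2/s = 1.969 um^2/s

1.969


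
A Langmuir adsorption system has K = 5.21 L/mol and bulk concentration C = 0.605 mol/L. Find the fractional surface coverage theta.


Langmuir isotherm: theta = K*C / (1 + K*C)
K*C = 5.21 * 0.605 = 3.15205
theta = 3.15205 / (1 + 3.15205) = 3.15205 / 4.15205
theta = 0.7592

0.7592


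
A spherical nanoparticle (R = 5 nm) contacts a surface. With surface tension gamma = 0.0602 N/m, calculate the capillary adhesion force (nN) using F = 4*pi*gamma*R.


Convert radius: R = 5 nm = 5e-09 m
F = 4 * pi * gamma * R
F = 4 * pi * 0.0602 * 5e-09
F = 3.78248e-09 N = 3.7825 nN

3.7825


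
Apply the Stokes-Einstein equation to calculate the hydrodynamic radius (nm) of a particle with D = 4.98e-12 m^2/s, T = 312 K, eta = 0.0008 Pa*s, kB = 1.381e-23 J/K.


Stokes-Einstein: R = kB*T / (6*pi*eta*D)
R = 1.381e-23 * 312 / (6 * pi * 0.0008 * 4.98e-12)
R = 5.73757e-08 m = 57.38 nm

57.38


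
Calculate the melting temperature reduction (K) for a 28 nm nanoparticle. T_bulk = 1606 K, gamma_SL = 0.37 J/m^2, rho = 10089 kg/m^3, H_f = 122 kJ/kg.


Radius R = 28/2 = 14 nm = 1.4e-08 m
Convert H_f = 122 kJ/kg = 122000 J/kg
dT = 2 * gamma_SL * T_bulk / (rho * H_f * R)
dT = 2 * 0.37 * 1606 / (10089 * 122000 * 1.4e-08)
dT = 69.0 K

69.0


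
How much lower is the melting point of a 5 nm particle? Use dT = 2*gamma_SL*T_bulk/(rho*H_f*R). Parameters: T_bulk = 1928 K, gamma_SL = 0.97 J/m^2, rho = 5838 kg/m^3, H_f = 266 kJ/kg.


Radius R = 5/2 = 2.5 nm = 2.5e-09 m
Convert H_f = 266 kJ/kg = 266000 J/kg
dT = 2 * gamma_SL * T_bulk / (rho * H_f * R)
dT = 2 * 0.97 * 1928 / (5838 * 266000 * 2.5e-09)
dT = 963.4 K

963.4


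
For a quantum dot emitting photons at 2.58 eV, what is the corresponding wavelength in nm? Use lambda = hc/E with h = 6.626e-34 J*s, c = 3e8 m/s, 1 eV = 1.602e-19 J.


Convert energy: E = 2.58 eV = 2.58 * 1.602e-19 = 4.13316e-19 J
lambda = h*c / E = 6.626e-34 * 3e8 / 4.13316e-19
lambda = 4.8094e-07 m = 480.9 nm

480.9


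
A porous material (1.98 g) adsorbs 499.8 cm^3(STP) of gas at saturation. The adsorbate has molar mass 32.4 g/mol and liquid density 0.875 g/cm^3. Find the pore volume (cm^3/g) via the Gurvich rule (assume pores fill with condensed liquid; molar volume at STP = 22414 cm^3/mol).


Moles adsorbed n = V_ads / 22414 = 499.8 / 22414 = 2.229856e-02 mol
Liquid volume V_liq = n * M / rho_liq = 2.229856e-02 * 32.4 / 0.875 = 0.82568 cm^3
Specific pore volume V_pore = V_liq / m_sample = 0.82568 / 1.98
V_pore = 0.417 cm^3/g

0.417


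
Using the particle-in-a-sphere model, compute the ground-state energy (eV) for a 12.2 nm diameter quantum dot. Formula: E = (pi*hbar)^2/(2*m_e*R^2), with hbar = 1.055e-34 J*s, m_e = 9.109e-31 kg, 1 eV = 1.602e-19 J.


Radius R = 12.2/2 = 6.1 nm = 6.1e-09 m
E = (pi * 1.055e-34)^2 / (2 * 9.109e-31 * (6.1e-09)^2)
E(J) = 1.62048e-21
E = E(J) / 1.602e-19 = 0.0101 eV

0.0101


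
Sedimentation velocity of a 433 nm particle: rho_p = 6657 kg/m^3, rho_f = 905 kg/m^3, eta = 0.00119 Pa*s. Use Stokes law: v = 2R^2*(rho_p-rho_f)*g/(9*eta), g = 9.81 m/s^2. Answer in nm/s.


Radius R = 433/2 nm = 2.165e-07 m
Density difference = 6657 - 905 = 5752 kg/m^3
v = 2 * R^2 * (rho_p - rho_f) * g / (9 * eta)
v = 2 * (2.165e-07)^2 * 5752 * 9.81 / (9 * 0.00119)
v = 4.93906e-07 m/s = 493.9059 nm/s

493.9059


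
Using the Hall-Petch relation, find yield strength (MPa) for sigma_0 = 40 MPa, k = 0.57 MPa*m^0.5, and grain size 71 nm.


d = 71 nm = 7.1e-08 m
sqrt(d) = 0.0002664583
Hall-Petch contribution = k / sqrt(d) = 0.57 / 0.0002664583 = 2139.2 MPa
sigma = sigma_0 + k/sqrt(d) = 40 + 2139.2 = 2179.2 MPa

2179.2


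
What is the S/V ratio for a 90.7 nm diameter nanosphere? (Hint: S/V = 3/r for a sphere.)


Radius r = 90.7/2 = 45.35 nm
S/V = 3 / r = 3 / 45.35
S/V = 0.0662 nm^-1

0.0662


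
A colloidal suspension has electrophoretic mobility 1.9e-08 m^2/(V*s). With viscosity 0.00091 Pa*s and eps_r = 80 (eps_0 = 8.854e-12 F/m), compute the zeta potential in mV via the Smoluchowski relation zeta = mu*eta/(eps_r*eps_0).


Smoluchowski equation: zeta = mu * eta / (eps_r * eps_0)
zeta = 1.9e-08 * 0.00091 / (80 * 8.854e-12)
zeta = 0.02441 V = 24.41 mV

24.41


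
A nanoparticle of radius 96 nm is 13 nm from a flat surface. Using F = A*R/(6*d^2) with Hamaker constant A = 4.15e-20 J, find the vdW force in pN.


Convert to SI: R = 96 nm = 9.6e-08 m, d = 13 nm = 1.3e-08 m
F = A * R / (6 * d^2)
F = 4.15e-20 * 9.6e-08 / (6 * (1.3e-08)^2)
F = 3.92899e-12 N = 3.929 pN

3.929


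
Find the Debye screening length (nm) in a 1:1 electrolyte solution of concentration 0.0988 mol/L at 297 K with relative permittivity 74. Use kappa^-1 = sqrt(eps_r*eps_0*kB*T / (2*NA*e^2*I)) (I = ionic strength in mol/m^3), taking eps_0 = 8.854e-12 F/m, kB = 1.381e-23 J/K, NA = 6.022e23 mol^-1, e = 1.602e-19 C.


Ionic strength I = 0.0988 * 1^2 * 1000 = 98.8 mol/m^3
kappa^-1 = sqrt(74 * 8.854e-12 * 1.381e-23 * 297 / (2 * 6.022e23 * (1.602e-19)^2 * 98.8))
kappa^-1 = 0.938 nm

0.938


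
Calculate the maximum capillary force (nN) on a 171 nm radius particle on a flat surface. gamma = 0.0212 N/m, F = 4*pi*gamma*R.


Convert radius: R = 171 nm = 1.71e-07 m
F = 4 * pi * gamma * R
F = 4 * pi * 0.0212 * 1.71e-07
F = 4.55556e-08 N = 45.5556 nN

45.5556


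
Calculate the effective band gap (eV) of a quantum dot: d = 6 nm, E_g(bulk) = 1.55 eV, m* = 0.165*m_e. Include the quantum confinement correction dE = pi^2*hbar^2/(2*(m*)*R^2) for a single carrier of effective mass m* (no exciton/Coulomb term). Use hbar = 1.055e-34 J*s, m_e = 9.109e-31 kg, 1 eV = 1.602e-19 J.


Radius R = 6/2 nm = 3e-09 m
Confinement energy dE = pi^2 * hbar^2 / (2 * m_eff * m_e * R^2)
dE = pi^2 * (1.055e-34)^2 / (2 * 0.165 * 9.109e-31 * (3e-09)^2) J, divided by 1.602e-19 J/eV
dE = 0.2535 eV
Total band gap = E_g(bulk) + dE = 1.55 + 0.2535 = 1.8035 eV

1.8035


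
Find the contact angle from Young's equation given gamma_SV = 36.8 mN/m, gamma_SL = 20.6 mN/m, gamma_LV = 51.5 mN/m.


cos(theta) = (gamma_SV - gamma_SL) / gamma_LV
cos(theta) = (36.8 - 20.6) / 51.5
cos(theta) = 0.314563
theta = arccos(0.314563) = 71.67 degrees

71.67


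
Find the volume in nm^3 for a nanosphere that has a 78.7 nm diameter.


Radius r = 78.7/2 = 39.35 nm
Volume V = (4/3) * pi * r^3
V = (4/3) * pi * (39.35)^3
V = 255224.77 nm^3

255224.77


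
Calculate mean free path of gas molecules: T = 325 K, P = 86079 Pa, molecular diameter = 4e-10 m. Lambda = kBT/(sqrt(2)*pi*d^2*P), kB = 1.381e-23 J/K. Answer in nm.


Mean free path: lambda = kB*T / (sqrt(2) * pi * d^2 * P)
lambda = 1.381e-23 * 325 / (sqrt(2) * pi * (4e-10)^2 * 86079)
lambda = 7.33491e-08 m
lambda = 73.35 nm

73.35


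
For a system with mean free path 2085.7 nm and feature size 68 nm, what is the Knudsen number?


Knudsen number Kn = lambda / L
Kn = 2085.7 / 68
Kn = 30.6721

30.6721


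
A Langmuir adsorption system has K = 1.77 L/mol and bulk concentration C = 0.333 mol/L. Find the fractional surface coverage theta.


Langmuir isotherm: theta = K*C / (1 + K*C)
K*C = 1.77 * 0.333 = 0.58941
theta = 0.58941 / (1 + 0.58941) = 0.58941 / 1.58941
theta = 0.3708

0.3708


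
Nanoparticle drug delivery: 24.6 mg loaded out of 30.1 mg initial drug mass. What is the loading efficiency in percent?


Drug loading efficiency = (drug loaded / drug initial) * 100
DLE = 24.6 / 30.1 * 100
DLE = 0.8173 * 100
DLE = 81.73%

81.73


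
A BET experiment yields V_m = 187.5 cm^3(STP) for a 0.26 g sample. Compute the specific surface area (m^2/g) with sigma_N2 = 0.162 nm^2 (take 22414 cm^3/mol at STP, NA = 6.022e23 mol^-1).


Number of moles in monolayer = V_m / 22414 = 187.5 / 22414 = 0.00836531
Number of molecules = moles * NA = 0.00836531 * 6.022e23
SA = molecules * sigma / mass
SA = (187.5 / 22414) * 6.022e23 * 0.162e-18 / 0.26
SA = 3138.8 m^2/g

3138.8


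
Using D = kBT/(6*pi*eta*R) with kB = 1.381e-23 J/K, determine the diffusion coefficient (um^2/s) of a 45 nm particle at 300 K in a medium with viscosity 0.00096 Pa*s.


Radius R = 45/2 = 22.5 nm = 2.25e-08 m
D = kB*T / (6*pi*eta*R)
D = 1.381e-23 * 300 / (6 * pi * 0.00096 * 2.25e-08)
D = 1.01756e-11 m^2/s = 10.176 um^2/s

10.176


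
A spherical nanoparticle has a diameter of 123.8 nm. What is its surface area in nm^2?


Radius r = 123.8/2 = 61.9 nm
Surface area SA = 4 * pi * r^2
SA = 4 * pi * (61.9)^2
SA = 48149.43 nm^2

48149.43


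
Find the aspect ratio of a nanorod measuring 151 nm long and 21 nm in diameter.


Aspect ratio AR = length / diameter
AR = 151 / 21
AR = 7.19

7.19


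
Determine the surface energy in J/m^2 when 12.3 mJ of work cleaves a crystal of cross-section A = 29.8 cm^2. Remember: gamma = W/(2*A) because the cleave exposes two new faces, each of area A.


Convert: A = 29.8 cm^2 = 0.00298 m^2, W = 12.3 mJ = 0.0123 J
Cleaving exposes two faces of area A, so total new surface = 2*A and gamma = W / (2*A)
gamma = 0.0123 / (2 * 0.00298)
gamma = 2.064 J/m^2

2.064


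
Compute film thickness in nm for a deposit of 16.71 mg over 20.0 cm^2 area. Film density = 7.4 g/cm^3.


Convert: m = 16.71 mg = 1.6710e-05 kg, A = 20.0 cm^2 = 2.0000e-03 m^2, rho = 7.4 g/cm^3 = 7400 kg/m^3
t = m / (A * rho)
t = 1.6710e-05 / (2.0000e-03 * 7400)
t = 1.1291e-06 m = 1129.1 nm

1129.1


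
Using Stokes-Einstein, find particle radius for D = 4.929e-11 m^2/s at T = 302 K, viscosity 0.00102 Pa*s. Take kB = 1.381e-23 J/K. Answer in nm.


Stokes-Einstein: R = kB*T / (6*pi*eta*D)
R = 1.381e-23 * 302 / (6 * pi * 0.00102 * 4.929e-11)
R = 4.40089e-09 m = 4.4 nm

4.4


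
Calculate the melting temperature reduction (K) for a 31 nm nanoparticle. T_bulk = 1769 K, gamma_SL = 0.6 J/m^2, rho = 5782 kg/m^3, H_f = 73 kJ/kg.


Radius R = 31/2 = 15.5 nm = 1.55e-08 m
Convert H_f = 73 kJ/kg = 73000 J/kg
dT = 2 * gamma_SL * T_bulk / (rho * H_f * R)
dT = 2 * 0.6 * 1769 / (5782 * 73000 * 1.55e-08)
dT = 324.5 K

324.5


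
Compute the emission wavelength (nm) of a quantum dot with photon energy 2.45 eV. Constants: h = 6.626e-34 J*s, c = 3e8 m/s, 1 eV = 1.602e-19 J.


Convert energy: E = 2.45 eV = 2.45 * 1.602e-19 = 3.9249e-19 J
lambda = h*c / E = 6.626e-34 * 3e8 / 3.9249e-19
lambda = 5.06459e-07 m = 506.5 nm

506.5


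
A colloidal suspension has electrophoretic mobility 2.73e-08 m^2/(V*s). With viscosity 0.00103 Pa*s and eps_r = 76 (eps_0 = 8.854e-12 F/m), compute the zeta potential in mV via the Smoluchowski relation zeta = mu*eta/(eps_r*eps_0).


Smoluchowski equation: zeta = mu * eta / (eps_r * eps_0)
zeta = 2.73e-08 * 0.00103 / (76 * 8.854e-12)
zeta = 0.041788 V = 41.79 mV

41.79


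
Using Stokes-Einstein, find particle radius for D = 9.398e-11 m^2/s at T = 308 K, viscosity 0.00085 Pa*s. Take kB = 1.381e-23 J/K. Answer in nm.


Stokes-Einstein: R = kB*T / (6*pi*eta*D)
R = 1.381e-23 * 308 / (6 * pi * 0.00085 * 9.398e-11)
R = 2.82481e-09 m = 2.82 nm

2.82


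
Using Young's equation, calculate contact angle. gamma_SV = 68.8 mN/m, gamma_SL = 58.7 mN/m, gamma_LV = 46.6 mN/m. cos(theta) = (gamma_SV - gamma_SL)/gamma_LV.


cos(theta) = (gamma_SV - gamma_SL) / gamma_LV
cos(theta) = (68.8 - 58.7) / 46.6
cos(theta) = 0.216738
theta = arccos(0.216738) = 77.48 degrees

77.48


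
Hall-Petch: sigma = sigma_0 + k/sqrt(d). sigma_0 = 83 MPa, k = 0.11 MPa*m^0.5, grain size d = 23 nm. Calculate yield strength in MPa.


d = 23 nm = 2.3e-08 m
sqrt(d) = 0.0001516575
Hall-Petch contribution = k / sqrt(d) = 0.11 / 0.0001516575 = 725.3 MPa
sigma = sigma_0 + k/sqrt(d) = 83 + 725.3 = 808.3 MPa

808.3


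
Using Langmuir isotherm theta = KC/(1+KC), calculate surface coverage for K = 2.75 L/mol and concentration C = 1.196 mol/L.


Langmuir isotherm: theta = K*C / (1 + K*C)
K*C = 2.75 * 1.196 = 3.289
theta = 3.289 / (1 + 3.289) = 3.289 / 4.289
theta = 0.7668

0.7668


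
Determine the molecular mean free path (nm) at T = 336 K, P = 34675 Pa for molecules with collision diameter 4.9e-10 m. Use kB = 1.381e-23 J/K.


Mean free path: lambda = kB*T / (sqrt(2) * pi * d^2 * P)
lambda = 1.381e-23 * 336 / (sqrt(2) * pi * (4.9e-10)^2 * 34675)
lambda = 1.25447e-07 m
lambda = 125.45 nm

125.45


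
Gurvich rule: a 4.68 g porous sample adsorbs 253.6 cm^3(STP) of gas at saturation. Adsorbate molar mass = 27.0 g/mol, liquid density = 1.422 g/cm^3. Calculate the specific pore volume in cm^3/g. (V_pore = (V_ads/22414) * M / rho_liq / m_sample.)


Moles adsorbed n = V_ads / 22414 = 253.6 / 22414 = 1.131436e-02 mol
Liquid volume V_liq = n * M / rho_liq = 1.131436e-02 * 27.0 / 1.422 = 0.21483 cm^3
Specific pore volume V_pore = V_liq / m_sample = 0.21483 / 4.68
V_pore = 0.0459 cm^3/g

0.0459


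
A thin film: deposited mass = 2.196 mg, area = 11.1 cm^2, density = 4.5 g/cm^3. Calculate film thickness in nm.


Convert: m = 2.196 mg = 2.1960e-06 kg, A = 11.1 cm^2 = 1.1100e-03 m^2, rho = 4.5 g/cm^3 = 4500 kg/m^3
t = m / (A * rho)
t = 2.1960e-06 / (1.1100e-03 * 4500)
t = 4.3964e-07 m = 439.6 nm

439.6


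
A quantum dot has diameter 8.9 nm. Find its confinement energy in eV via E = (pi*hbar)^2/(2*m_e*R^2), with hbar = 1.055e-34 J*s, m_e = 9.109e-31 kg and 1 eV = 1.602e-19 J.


Radius R = 8.9/2 = 4.45 nm = 4.45e-09 m
E = (pi * 1.055e-34)^2 / (2 * 9.109e-31 * (4.45e-09)^2)
E(J) = 3.04498e-21
E = E(J) / 1.602e-19 = 0.019 eV

0.019


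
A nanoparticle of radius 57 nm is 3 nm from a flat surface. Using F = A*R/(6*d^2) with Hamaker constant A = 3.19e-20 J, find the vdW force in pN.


Convert to SI: R = 57 nm = 5.7e-08 m, d = 3 nm = 3e-09 m
F = A * R / (6 * d^2)
F = 3.19e-20 * 5.7e-08 / (6 * (3e-09)^2)
F = 3.36722e-11 N = 33.672 pN

33.672


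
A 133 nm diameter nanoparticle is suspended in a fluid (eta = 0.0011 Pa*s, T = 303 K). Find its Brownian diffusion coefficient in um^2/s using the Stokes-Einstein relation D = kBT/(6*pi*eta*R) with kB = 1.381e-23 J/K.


Radius R = 133/2 = 66.5 nm = 6.65e-08 m
D = kB*T / (6*pi*eta*R)
D = 1.381e-23 * 303 / (6 * pi * 0.0011 * 6.65e-08)
D = 3.03474e-12 m^2/s = 3.035 um^2/s

3.035


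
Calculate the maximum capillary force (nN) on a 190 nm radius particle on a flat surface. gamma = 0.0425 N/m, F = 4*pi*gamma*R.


Convert radius: R = 190 nm = 1.9e-07 m
F = 4 * pi * gamma * R
F = 4 * pi * 0.0425 * 1.9e-07
F = 1.01473e-07 N = 101.4734 nN

101.4734


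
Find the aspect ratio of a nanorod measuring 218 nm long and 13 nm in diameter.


Aspect ratio AR = length / diameter
AR = 218 / 13
AR = 16.77

16.77


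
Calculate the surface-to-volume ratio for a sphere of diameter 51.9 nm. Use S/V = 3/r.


Radius r = 51.9/2 = 25.95 nm
S/V = 3 / r = 3 / 25.95
S/V = 0.1156 nm^-1

0.1156


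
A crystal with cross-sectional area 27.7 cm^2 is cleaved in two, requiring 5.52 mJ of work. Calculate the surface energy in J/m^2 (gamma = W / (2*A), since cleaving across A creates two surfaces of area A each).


Convert: A = 27.7 cm^2 = 0.00277 m^2, W = 5.52 mJ = 0.00552 J
Cleaving exposes two faces of area A, so total new surface = 2*A and gamma = W / (2*A)
gamma = 0.00552 / (2 * 0.00277)
gamma = 0.996 J/m^2

0.996


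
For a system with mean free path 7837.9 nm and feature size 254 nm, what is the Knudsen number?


Knudsen number Kn = lambda / L
Kn = 7837.9 / 254
Kn = 30.8579

30.8579


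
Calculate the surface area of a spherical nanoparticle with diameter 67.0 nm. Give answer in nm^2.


Radius r = 67.0/2 = 33.5 nm
Surface area SA = 4 * pi * r^2
SA = 4 * pi * (33.5)^2
SA = 14102.61 nm^2

14102.61


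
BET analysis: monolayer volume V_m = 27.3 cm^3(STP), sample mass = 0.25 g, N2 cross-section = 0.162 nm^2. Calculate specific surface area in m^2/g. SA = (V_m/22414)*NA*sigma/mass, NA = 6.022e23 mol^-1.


Number of moles in monolayer = V_m / 22414 = 27.3 / 22414 = 0.00121799
Number of molecules = moles * NA = 0.00121799 * 6.022e23
SA = molecules * sigma / mass
SA = (27.3 / 22414) * 6.022e23 * 0.162e-18 / 0.25
SA = 475.3 m^2/g

475.3


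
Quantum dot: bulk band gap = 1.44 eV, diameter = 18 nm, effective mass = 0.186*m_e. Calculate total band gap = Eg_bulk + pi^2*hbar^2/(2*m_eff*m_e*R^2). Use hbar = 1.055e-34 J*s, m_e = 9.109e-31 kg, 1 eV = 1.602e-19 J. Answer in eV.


Radius R = 18/2 nm = 9e-09 m
Confinement energy dE = pi^2 * hbar^2 / (2 * m_eff * m_e * R^2)
dE = pi^2 * (1.055e-34)^2 / (2 * 0.186 * 9.109e-31 * (9e-09)^2) J, divided by 1.602e-19 J/eV
dE = 0.025 eV
Total band gap = E_g(bulk) + dE = 1.44 + 0.025 = 1.465 eV

1.465


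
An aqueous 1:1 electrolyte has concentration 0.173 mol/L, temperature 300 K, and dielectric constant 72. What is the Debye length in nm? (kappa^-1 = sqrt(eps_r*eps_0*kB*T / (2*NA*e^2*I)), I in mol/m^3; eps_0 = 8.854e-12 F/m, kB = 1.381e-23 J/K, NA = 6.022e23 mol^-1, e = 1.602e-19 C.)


Ionic strength I = 0.173 * 1^2 * 1000 = 173 mol/m^3
kappa^-1 = sqrt(72 * 8.854e-12 * 1.381e-23 * 300 / (2 * 6.022e23 * (1.602e-19)^2 * 173))
kappa^-1 = 0.703 nm

0.703


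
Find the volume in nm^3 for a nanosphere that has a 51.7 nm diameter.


Radius r = 51.7/2 = 25.85 nm
Volume V = (4/3) * pi * r^3
V = (4/3) * pi * (25.85)^3
V = 72355.28 nm^3

72355.28


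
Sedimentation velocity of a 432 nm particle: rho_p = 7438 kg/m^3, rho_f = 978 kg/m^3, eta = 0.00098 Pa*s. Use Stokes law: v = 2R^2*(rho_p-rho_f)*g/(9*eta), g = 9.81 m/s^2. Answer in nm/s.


Radius R = 432/2 nm = 2.16e-07 m
Density difference = 7438 - 978 = 6460 kg/m^3
v = 2 * R^2 * (rho_p - rho_f) * g / (9 * eta)
v = 2 * (2.16e-07)^2 * 6460 * 9.81 / (9 * 0.00098)
v = 6.70456e-07 m/s = 670.4562 nm/s

670.4562
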